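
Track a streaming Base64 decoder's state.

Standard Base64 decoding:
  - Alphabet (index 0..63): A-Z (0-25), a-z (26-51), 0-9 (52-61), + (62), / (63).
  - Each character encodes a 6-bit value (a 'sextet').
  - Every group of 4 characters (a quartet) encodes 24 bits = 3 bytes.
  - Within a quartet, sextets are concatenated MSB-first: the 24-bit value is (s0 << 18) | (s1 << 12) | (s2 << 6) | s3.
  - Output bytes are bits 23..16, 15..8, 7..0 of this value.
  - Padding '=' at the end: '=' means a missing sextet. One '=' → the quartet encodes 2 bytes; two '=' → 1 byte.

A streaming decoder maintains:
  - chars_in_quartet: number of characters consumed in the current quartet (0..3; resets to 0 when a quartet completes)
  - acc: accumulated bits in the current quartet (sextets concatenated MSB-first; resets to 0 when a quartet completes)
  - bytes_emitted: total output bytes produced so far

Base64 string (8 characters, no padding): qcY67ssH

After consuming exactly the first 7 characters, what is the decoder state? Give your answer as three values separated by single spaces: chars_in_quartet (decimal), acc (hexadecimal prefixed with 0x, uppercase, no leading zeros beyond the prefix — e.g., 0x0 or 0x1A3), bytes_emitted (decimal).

Answer: 3 0x3BB2C 3

Derivation:
After char 0 ('q'=42): chars_in_quartet=1 acc=0x2A bytes_emitted=0
After char 1 ('c'=28): chars_in_quartet=2 acc=0xA9C bytes_emitted=0
After char 2 ('Y'=24): chars_in_quartet=3 acc=0x2A718 bytes_emitted=0
After char 3 ('6'=58): chars_in_quartet=4 acc=0xA9C63A -> emit A9 C6 3A, reset; bytes_emitted=3
After char 4 ('7'=59): chars_in_quartet=1 acc=0x3B bytes_emitted=3
After char 5 ('s'=44): chars_in_quartet=2 acc=0xEEC bytes_emitted=3
After char 6 ('s'=44): chars_in_quartet=3 acc=0x3BB2C bytes_emitted=3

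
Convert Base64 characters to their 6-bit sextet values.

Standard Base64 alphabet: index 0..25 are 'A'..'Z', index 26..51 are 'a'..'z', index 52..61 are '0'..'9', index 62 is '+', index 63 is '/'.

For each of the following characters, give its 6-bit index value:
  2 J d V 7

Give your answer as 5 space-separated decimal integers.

'2': 0..9 range, 52 + ord('2') − ord('0') = 54
'J': A..Z range, ord('J') − ord('A') = 9
'd': a..z range, 26 + ord('d') − ord('a') = 29
'V': A..Z range, ord('V') − ord('A') = 21
'7': 0..9 range, 52 + ord('7') − ord('0') = 59

Answer: 54 9 29 21 59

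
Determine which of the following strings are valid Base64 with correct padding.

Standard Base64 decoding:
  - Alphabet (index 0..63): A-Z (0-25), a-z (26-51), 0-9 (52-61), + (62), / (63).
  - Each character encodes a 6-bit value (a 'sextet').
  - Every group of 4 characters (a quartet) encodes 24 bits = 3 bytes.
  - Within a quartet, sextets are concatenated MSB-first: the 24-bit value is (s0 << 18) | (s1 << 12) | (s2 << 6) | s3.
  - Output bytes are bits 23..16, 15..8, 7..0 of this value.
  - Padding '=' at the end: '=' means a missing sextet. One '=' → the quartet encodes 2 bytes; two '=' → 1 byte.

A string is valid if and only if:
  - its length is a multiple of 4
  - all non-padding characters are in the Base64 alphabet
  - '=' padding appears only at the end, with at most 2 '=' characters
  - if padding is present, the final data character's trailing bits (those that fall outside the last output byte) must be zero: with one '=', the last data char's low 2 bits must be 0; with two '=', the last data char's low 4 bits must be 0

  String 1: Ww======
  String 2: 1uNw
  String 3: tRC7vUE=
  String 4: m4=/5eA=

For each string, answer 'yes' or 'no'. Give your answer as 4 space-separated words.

String 1: 'Ww======' → invalid (6 pad chars (max 2))
String 2: '1uNw' → valid
String 3: 'tRC7vUE=' → valid
String 4: 'm4=/5eA=' → invalid (bad char(s): ['=']; '=' in middle)

Answer: no yes yes no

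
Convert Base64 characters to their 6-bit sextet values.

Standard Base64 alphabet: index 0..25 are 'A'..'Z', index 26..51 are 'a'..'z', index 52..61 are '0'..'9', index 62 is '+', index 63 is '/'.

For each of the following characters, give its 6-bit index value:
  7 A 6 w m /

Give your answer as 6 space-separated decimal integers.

'7': 0..9 range, 52 + ord('7') − ord('0') = 59
'A': A..Z range, ord('A') − ord('A') = 0
'6': 0..9 range, 52 + ord('6') − ord('0') = 58
'w': a..z range, 26 + ord('w') − ord('a') = 48
'm': a..z range, 26 + ord('m') − ord('a') = 38
'/': index 63

Answer: 59 0 58 48 38 63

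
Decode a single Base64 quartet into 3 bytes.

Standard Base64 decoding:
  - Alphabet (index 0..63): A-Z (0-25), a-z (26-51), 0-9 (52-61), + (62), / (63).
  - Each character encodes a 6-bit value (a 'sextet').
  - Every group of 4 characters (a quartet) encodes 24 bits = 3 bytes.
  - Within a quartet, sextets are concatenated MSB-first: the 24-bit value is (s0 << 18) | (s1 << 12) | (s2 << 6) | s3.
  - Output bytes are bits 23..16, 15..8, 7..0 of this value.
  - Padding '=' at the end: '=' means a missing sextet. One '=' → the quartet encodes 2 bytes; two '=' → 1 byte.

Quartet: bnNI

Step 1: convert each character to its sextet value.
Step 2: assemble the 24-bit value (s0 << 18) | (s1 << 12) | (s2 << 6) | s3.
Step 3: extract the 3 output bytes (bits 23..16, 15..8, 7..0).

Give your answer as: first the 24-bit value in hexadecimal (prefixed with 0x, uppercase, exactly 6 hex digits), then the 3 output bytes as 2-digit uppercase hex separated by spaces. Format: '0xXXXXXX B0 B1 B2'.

Sextets: b=27, n=39, N=13, I=8
24-bit: (27<<18) | (39<<12) | (13<<6) | 8
      = 0x6C0000 | 0x027000 | 0x000340 | 0x000008
      = 0x6E7348
Bytes: (v>>16)&0xFF=6E, (v>>8)&0xFF=73, v&0xFF=48

Answer: 0x6E7348 6E 73 48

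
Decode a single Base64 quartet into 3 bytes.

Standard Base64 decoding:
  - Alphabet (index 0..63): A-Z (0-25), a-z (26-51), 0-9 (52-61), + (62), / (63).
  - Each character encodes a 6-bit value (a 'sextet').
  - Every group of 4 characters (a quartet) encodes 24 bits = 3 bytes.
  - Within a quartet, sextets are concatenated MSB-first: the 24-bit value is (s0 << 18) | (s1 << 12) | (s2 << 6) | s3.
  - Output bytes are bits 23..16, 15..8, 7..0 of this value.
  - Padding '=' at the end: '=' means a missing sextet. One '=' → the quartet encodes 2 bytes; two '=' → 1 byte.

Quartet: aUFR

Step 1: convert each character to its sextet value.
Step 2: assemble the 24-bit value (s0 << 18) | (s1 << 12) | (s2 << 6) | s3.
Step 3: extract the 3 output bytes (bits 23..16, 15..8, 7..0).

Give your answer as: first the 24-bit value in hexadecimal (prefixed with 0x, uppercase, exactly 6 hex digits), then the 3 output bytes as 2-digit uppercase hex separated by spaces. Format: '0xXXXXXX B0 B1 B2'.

Sextets: a=26, U=20, F=5, R=17
24-bit: (26<<18) | (20<<12) | (5<<6) | 17
      = 0x680000 | 0x014000 | 0x000140 | 0x000011
      = 0x694151
Bytes: (v>>16)&0xFF=69, (v>>8)&0xFF=41, v&0xFF=51

Answer: 0x694151 69 41 51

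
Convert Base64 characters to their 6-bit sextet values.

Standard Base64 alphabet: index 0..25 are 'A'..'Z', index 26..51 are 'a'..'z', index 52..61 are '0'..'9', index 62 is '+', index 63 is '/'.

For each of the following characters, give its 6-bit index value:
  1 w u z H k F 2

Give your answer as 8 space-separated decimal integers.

Answer: 53 48 46 51 7 36 5 54

Derivation:
'1': 0..9 range, 52 + ord('1') − ord('0') = 53
'w': a..z range, 26 + ord('w') − ord('a') = 48
'u': a..z range, 26 + ord('u') − ord('a') = 46
'z': a..z range, 26 + ord('z') − ord('a') = 51
'H': A..Z range, ord('H') − ord('A') = 7
'k': a..z range, 26 + ord('k') − ord('a') = 36
'F': A..Z range, ord('F') − ord('A') = 5
'2': 0..9 range, 52 + ord('2') − ord('0') = 54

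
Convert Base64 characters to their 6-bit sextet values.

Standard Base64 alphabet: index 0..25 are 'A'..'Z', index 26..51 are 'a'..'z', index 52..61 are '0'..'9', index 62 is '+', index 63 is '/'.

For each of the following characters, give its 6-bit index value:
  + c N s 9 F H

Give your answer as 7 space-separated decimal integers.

Answer: 62 28 13 44 61 5 7

Derivation:
'+': index 62
'c': a..z range, 26 + ord('c') − ord('a') = 28
'N': A..Z range, ord('N') − ord('A') = 13
's': a..z range, 26 + ord('s') − ord('a') = 44
'9': 0..9 range, 52 + ord('9') − ord('0') = 61
'F': A..Z range, ord('F') − ord('A') = 5
'H': A..Z range, ord('H') − ord('A') = 7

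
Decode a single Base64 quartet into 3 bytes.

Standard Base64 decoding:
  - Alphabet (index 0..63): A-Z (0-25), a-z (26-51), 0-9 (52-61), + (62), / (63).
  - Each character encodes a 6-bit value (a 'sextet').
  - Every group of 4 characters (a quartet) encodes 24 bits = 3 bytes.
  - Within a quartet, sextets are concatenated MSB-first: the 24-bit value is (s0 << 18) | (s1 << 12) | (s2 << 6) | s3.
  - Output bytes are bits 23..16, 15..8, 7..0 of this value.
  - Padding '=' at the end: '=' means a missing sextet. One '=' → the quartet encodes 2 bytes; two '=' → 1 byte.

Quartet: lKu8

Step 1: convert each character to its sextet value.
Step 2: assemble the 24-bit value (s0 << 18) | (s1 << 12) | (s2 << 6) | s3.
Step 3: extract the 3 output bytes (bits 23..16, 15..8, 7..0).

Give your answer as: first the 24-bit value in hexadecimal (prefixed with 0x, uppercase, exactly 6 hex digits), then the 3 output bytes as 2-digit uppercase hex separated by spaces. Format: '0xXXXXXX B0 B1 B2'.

Sextets: l=37, K=10, u=46, 8=60
24-bit: (37<<18) | (10<<12) | (46<<6) | 60
      = 0x940000 | 0x00A000 | 0x000B80 | 0x00003C
      = 0x94ABBC
Bytes: (v>>16)&0xFF=94, (v>>8)&0xFF=AB, v&0xFF=BC

Answer: 0x94ABBC 94 AB BC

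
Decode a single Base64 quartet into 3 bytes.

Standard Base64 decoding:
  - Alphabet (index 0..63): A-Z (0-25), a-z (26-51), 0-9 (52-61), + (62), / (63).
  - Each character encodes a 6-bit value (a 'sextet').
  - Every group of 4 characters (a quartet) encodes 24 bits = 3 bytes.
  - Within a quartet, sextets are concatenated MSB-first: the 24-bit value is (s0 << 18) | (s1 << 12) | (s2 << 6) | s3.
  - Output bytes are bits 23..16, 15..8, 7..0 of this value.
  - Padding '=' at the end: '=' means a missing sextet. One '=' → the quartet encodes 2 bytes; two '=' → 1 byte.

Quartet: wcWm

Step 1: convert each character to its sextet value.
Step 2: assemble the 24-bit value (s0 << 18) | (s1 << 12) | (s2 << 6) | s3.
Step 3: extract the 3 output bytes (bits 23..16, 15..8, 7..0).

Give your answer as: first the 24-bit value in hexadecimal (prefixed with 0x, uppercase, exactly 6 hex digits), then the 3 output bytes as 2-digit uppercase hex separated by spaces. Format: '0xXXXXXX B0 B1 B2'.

Sextets: w=48, c=28, W=22, m=38
24-bit: (48<<18) | (28<<12) | (22<<6) | 38
      = 0xC00000 | 0x01C000 | 0x000580 | 0x000026
      = 0xC1C5A6
Bytes: (v>>16)&0xFF=C1, (v>>8)&0xFF=C5, v&0xFF=A6

Answer: 0xC1C5A6 C1 C5 A6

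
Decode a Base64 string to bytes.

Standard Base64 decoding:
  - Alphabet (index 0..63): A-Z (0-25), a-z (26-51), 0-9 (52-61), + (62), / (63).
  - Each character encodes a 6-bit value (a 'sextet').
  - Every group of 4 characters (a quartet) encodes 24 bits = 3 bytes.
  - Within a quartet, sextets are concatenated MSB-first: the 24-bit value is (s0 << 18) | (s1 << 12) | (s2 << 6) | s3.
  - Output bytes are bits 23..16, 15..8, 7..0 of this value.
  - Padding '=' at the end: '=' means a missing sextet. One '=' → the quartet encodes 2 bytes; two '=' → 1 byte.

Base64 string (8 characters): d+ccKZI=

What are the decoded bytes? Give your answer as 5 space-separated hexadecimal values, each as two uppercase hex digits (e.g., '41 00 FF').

Answer: 77 E7 1C 29 92

Derivation:
After char 0 ('d'=29): chars_in_quartet=1 acc=0x1D bytes_emitted=0
After char 1 ('+'=62): chars_in_quartet=2 acc=0x77E bytes_emitted=0
After char 2 ('c'=28): chars_in_quartet=3 acc=0x1DF9C bytes_emitted=0
After char 3 ('c'=28): chars_in_quartet=4 acc=0x77E71C -> emit 77 E7 1C, reset; bytes_emitted=3
After char 4 ('K'=10): chars_in_quartet=1 acc=0xA bytes_emitted=3
After char 5 ('Z'=25): chars_in_quartet=2 acc=0x299 bytes_emitted=3
After char 6 ('I'=8): chars_in_quartet=3 acc=0xA648 bytes_emitted=3
Padding '=': partial quartet acc=0xA648 -> emit 29 92; bytes_emitted=5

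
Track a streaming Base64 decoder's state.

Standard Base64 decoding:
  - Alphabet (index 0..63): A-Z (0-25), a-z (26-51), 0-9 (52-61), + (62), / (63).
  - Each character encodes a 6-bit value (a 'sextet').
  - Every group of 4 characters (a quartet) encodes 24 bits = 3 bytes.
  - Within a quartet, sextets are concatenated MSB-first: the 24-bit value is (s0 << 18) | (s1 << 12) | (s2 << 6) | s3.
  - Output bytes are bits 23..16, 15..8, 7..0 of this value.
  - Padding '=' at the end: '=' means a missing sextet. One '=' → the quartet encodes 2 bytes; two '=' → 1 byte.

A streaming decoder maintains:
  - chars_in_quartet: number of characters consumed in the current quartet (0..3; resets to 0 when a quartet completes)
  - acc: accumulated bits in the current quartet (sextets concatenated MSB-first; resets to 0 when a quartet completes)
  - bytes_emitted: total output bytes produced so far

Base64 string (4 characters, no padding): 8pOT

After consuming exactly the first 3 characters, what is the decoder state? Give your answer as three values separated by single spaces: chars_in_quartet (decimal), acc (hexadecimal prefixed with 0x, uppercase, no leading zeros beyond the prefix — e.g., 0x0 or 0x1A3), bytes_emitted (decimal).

After char 0 ('8'=60): chars_in_quartet=1 acc=0x3C bytes_emitted=0
After char 1 ('p'=41): chars_in_quartet=2 acc=0xF29 bytes_emitted=0
After char 2 ('O'=14): chars_in_quartet=3 acc=0x3CA4E bytes_emitted=0

Answer: 3 0x3CA4E 0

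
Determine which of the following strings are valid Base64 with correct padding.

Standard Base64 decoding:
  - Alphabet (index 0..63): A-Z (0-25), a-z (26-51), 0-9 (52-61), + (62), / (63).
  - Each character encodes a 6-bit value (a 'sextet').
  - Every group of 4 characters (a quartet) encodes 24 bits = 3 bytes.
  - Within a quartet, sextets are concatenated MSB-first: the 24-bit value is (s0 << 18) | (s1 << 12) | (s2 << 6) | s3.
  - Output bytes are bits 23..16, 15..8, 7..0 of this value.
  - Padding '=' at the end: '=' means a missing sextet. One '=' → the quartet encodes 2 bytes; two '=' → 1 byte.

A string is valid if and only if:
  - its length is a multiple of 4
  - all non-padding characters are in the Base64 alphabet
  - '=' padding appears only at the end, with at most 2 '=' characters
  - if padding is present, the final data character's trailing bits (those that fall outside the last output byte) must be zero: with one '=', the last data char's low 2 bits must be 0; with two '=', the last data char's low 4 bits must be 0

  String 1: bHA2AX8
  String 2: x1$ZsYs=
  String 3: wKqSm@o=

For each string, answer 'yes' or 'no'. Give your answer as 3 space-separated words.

Answer: no no no

Derivation:
String 1: 'bHA2AX8' → invalid (len=7 not mult of 4)
String 2: 'x1$ZsYs=' → invalid (bad char(s): ['$'])
String 3: 'wKqSm@o=' → invalid (bad char(s): ['@'])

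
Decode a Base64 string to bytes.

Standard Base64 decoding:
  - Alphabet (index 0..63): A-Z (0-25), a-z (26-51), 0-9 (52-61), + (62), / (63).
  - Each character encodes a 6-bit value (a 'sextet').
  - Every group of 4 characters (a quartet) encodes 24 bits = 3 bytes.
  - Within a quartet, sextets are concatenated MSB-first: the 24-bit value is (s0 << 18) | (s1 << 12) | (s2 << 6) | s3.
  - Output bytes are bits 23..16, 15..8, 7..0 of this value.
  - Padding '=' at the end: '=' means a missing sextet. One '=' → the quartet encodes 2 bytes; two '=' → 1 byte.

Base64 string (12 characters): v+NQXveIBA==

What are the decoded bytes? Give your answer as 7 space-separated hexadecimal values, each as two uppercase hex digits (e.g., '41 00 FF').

Answer: BF E3 50 5E F7 88 04

Derivation:
After char 0 ('v'=47): chars_in_quartet=1 acc=0x2F bytes_emitted=0
After char 1 ('+'=62): chars_in_quartet=2 acc=0xBFE bytes_emitted=0
After char 2 ('N'=13): chars_in_quartet=3 acc=0x2FF8D bytes_emitted=0
After char 3 ('Q'=16): chars_in_quartet=4 acc=0xBFE350 -> emit BF E3 50, reset; bytes_emitted=3
After char 4 ('X'=23): chars_in_quartet=1 acc=0x17 bytes_emitted=3
After char 5 ('v'=47): chars_in_quartet=2 acc=0x5EF bytes_emitted=3
After char 6 ('e'=30): chars_in_quartet=3 acc=0x17BDE bytes_emitted=3
After char 7 ('I'=8): chars_in_quartet=4 acc=0x5EF788 -> emit 5E F7 88, reset; bytes_emitted=6
After char 8 ('B'=1): chars_in_quartet=1 acc=0x1 bytes_emitted=6
After char 9 ('A'=0): chars_in_quartet=2 acc=0x40 bytes_emitted=6
Padding '==': partial quartet acc=0x40 -> emit 04; bytes_emitted=7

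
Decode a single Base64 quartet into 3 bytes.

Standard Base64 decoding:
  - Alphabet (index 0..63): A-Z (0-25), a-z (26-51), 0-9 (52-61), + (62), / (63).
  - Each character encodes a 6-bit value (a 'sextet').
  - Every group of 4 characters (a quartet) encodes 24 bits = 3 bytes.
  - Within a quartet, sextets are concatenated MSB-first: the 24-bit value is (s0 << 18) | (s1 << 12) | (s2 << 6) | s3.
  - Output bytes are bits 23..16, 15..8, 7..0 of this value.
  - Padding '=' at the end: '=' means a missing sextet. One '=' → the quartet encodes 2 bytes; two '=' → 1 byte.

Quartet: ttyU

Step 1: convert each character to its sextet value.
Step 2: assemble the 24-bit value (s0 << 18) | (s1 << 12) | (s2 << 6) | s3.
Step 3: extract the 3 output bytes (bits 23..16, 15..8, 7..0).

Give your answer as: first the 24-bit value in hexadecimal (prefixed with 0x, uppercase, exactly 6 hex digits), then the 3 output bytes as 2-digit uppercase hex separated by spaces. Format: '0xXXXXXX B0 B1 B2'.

Answer: 0xB6DC94 B6 DC 94

Derivation:
Sextets: t=45, t=45, y=50, U=20
24-bit: (45<<18) | (45<<12) | (50<<6) | 20
      = 0xB40000 | 0x02D000 | 0x000C80 | 0x000014
      = 0xB6DC94
Bytes: (v>>16)&0xFF=B6, (v>>8)&0xFF=DC, v&0xFF=94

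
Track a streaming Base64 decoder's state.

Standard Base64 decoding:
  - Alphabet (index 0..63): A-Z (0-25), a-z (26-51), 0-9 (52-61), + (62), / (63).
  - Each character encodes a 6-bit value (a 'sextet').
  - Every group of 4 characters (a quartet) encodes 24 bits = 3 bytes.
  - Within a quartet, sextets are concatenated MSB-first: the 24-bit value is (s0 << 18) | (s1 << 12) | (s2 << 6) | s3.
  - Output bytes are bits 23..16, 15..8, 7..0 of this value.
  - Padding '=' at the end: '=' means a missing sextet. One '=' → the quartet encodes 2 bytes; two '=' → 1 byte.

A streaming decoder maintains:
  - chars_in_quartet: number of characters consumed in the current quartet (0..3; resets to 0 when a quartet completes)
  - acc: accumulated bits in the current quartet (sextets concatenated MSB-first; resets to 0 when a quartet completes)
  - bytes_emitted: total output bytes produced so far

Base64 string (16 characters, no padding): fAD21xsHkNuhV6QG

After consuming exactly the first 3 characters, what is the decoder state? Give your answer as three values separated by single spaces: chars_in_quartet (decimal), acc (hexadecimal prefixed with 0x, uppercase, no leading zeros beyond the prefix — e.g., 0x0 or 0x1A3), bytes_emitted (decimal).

Answer: 3 0x1F003 0

Derivation:
After char 0 ('f'=31): chars_in_quartet=1 acc=0x1F bytes_emitted=0
After char 1 ('A'=0): chars_in_quartet=2 acc=0x7C0 bytes_emitted=0
After char 2 ('D'=3): chars_in_quartet=3 acc=0x1F003 bytes_emitted=0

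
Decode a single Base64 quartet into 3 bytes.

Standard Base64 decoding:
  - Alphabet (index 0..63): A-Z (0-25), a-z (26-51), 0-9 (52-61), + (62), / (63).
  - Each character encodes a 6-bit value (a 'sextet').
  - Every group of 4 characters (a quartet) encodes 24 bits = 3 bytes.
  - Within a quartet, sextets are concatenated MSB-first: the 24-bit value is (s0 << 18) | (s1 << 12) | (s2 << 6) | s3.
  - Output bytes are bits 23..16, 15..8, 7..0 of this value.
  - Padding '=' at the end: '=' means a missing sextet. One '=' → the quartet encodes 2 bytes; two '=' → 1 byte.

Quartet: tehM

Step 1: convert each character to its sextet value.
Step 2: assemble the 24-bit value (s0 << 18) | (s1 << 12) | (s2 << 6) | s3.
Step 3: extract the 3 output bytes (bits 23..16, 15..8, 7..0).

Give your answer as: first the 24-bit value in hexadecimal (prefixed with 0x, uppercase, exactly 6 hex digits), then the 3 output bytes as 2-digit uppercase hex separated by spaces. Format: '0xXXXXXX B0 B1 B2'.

Answer: 0xB5E84C B5 E8 4C

Derivation:
Sextets: t=45, e=30, h=33, M=12
24-bit: (45<<18) | (30<<12) | (33<<6) | 12
      = 0xB40000 | 0x01E000 | 0x000840 | 0x00000C
      = 0xB5E84C
Bytes: (v>>16)&0xFF=B5, (v>>8)&0xFF=E8, v&0xFF=4C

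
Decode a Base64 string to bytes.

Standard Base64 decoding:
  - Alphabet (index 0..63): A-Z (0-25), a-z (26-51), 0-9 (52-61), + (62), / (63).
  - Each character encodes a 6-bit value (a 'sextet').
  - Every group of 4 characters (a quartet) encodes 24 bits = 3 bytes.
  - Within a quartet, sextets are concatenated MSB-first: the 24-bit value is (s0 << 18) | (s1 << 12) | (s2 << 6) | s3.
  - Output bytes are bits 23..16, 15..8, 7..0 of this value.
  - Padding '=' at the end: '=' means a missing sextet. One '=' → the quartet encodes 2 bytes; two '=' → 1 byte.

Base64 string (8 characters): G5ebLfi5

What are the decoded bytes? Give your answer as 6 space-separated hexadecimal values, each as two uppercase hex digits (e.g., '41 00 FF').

Answer: 1B 97 9B 2D F8 B9

Derivation:
After char 0 ('G'=6): chars_in_quartet=1 acc=0x6 bytes_emitted=0
After char 1 ('5'=57): chars_in_quartet=2 acc=0x1B9 bytes_emitted=0
After char 2 ('e'=30): chars_in_quartet=3 acc=0x6E5E bytes_emitted=0
After char 3 ('b'=27): chars_in_quartet=4 acc=0x1B979B -> emit 1B 97 9B, reset; bytes_emitted=3
After char 4 ('L'=11): chars_in_quartet=1 acc=0xB bytes_emitted=3
After char 5 ('f'=31): chars_in_quartet=2 acc=0x2DF bytes_emitted=3
After char 6 ('i'=34): chars_in_quartet=3 acc=0xB7E2 bytes_emitted=3
After char 7 ('5'=57): chars_in_quartet=4 acc=0x2DF8B9 -> emit 2D F8 B9, reset; bytes_emitted=6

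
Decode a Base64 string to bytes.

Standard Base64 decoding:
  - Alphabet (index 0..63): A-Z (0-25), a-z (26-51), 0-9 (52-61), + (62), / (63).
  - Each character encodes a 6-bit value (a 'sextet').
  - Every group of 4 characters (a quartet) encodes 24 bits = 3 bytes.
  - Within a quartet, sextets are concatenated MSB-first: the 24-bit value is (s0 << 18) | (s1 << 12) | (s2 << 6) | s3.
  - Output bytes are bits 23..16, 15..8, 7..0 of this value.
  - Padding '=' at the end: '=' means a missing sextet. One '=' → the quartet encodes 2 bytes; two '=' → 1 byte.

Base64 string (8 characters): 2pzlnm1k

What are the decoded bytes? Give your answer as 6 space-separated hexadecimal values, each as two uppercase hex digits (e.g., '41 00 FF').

Answer: DA 9C E5 9E 6D 64

Derivation:
After char 0 ('2'=54): chars_in_quartet=1 acc=0x36 bytes_emitted=0
After char 1 ('p'=41): chars_in_quartet=2 acc=0xDA9 bytes_emitted=0
After char 2 ('z'=51): chars_in_quartet=3 acc=0x36A73 bytes_emitted=0
After char 3 ('l'=37): chars_in_quartet=4 acc=0xDA9CE5 -> emit DA 9C E5, reset; bytes_emitted=3
After char 4 ('n'=39): chars_in_quartet=1 acc=0x27 bytes_emitted=3
After char 5 ('m'=38): chars_in_quartet=2 acc=0x9E6 bytes_emitted=3
After char 6 ('1'=53): chars_in_quartet=3 acc=0x279B5 bytes_emitted=3
After char 7 ('k'=36): chars_in_quartet=4 acc=0x9E6D64 -> emit 9E 6D 64, reset; bytes_emitted=6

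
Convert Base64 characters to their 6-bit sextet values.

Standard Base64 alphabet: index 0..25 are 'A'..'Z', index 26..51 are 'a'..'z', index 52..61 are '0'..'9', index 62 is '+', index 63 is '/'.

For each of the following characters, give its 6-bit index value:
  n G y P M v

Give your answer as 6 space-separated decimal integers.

Answer: 39 6 50 15 12 47

Derivation:
'n': a..z range, 26 + ord('n') − ord('a') = 39
'G': A..Z range, ord('G') − ord('A') = 6
'y': a..z range, 26 + ord('y') − ord('a') = 50
'P': A..Z range, ord('P') − ord('A') = 15
'M': A..Z range, ord('M') − ord('A') = 12
'v': a..z range, 26 + ord('v') − ord('a') = 47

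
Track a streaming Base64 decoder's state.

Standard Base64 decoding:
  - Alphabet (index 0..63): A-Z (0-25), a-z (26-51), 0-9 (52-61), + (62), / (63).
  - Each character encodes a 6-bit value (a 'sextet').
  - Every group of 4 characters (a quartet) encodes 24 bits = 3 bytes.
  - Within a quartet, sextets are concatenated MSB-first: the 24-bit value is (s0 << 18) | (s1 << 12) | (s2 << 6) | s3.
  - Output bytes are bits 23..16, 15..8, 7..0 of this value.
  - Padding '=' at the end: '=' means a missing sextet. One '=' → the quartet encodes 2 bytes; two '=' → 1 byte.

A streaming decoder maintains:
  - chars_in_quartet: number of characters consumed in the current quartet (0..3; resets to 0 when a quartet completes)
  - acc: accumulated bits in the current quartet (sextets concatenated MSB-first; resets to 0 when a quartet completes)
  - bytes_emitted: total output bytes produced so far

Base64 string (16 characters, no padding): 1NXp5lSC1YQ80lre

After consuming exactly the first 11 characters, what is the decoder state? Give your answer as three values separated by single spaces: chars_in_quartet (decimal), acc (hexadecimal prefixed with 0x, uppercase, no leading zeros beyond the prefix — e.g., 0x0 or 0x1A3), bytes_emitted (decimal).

Answer: 3 0x35610 6

Derivation:
After char 0 ('1'=53): chars_in_quartet=1 acc=0x35 bytes_emitted=0
After char 1 ('N'=13): chars_in_quartet=2 acc=0xD4D bytes_emitted=0
After char 2 ('X'=23): chars_in_quartet=3 acc=0x35357 bytes_emitted=0
After char 3 ('p'=41): chars_in_quartet=4 acc=0xD4D5E9 -> emit D4 D5 E9, reset; bytes_emitted=3
After char 4 ('5'=57): chars_in_quartet=1 acc=0x39 bytes_emitted=3
After char 5 ('l'=37): chars_in_quartet=2 acc=0xE65 bytes_emitted=3
After char 6 ('S'=18): chars_in_quartet=3 acc=0x39952 bytes_emitted=3
After char 7 ('C'=2): chars_in_quartet=4 acc=0xE65482 -> emit E6 54 82, reset; bytes_emitted=6
After char 8 ('1'=53): chars_in_quartet=1 acc=0x35 bytes_emitted=6
After char 9 ('Y'=24): chars_in_quartet=2 acc=0xD58 bytes_emitted=6
After char 10 ('Q'=16): chars_in_quartet=3 acc=0x35610 bytes_emitted=6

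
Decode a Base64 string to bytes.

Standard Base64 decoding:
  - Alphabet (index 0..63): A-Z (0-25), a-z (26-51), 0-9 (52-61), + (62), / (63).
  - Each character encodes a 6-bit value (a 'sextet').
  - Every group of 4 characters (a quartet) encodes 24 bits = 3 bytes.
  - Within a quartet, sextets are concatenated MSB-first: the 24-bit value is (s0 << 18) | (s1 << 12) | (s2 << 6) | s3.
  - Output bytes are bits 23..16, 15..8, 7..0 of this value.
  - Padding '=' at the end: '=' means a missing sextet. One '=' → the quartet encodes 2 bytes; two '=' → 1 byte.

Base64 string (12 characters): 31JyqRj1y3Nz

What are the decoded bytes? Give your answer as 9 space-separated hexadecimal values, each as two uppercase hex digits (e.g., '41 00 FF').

Answer: DF 52 72 A9 18 F5 CB 73 73

Derivation:
After char 0 ('3'=55): chars_in_quartet=1 acc=0x37 bytes_emitted=0
After char 1 ('1'=53): chars_in_quartet=2 acc=0xDF5 bytes_emitted=0
After char 2 ('J'=9): chars_in_quartet=3 acc=0x37D49 bytes_emitted=0
After char 3 ('y'=50): chars_in_quartet=4 acc=0xDF5272 -> emit DF 52 72, reset; bytes_emitted=3
After char 4 ('q'=42): chars_in_quartet=1 acc=0x2A bytes_emitted=3
After char 5 ('R'=17): chars_in_quartet=2 acc=0xA91 bytes_emitted=3
After char 6 ('j'=35): chars_in_quartet=3 acc=0x2A463 bytes_emitted=3
After char 7 ('1'=53): chars_in_quartet=4 acc=0xA918F5 -> emit A9 18 F5, reset; bytes_emitted=6
After char 8 ('y'=50): chars_in_quartet=1 acc=0x32 bytes_emitted=6
After char 9 ('3'=55): chars_in_quartet=2 acc=0xCB7 bytes_emitted=6
After char 10 ('N'=13): chars_in_quartet=3 acc=0x32DCD bytes_emitted=6
After char 11 ('z'=51): chars_in_quartet=4 acc=0xCB7373 -> emit CB 73 73, reset; bytes_emitted=9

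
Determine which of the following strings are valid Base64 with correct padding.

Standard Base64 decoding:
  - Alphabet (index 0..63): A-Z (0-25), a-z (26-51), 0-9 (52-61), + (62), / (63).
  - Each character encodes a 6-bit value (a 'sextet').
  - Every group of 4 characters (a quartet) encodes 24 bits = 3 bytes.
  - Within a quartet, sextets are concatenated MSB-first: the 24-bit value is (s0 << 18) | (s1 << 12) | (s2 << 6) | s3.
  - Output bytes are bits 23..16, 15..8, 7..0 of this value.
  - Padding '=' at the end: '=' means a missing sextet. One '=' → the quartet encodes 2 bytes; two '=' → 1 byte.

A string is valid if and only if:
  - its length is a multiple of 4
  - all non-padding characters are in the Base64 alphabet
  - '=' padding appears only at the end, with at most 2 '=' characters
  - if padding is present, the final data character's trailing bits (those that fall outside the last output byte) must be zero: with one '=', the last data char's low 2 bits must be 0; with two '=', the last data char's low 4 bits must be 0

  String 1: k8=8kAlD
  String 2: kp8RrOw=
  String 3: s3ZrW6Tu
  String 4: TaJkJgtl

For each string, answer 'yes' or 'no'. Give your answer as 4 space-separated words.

String 1: 'k8=8kAlD' → invalid (bad char(s): ['=']; '=' in middle)
String 2: 'kp8RrOw=' → valid
String 3: 's3ZrW6Tu' → valid
String 4: 'TaJkJgtl' → valid

Answer: no yes yes yes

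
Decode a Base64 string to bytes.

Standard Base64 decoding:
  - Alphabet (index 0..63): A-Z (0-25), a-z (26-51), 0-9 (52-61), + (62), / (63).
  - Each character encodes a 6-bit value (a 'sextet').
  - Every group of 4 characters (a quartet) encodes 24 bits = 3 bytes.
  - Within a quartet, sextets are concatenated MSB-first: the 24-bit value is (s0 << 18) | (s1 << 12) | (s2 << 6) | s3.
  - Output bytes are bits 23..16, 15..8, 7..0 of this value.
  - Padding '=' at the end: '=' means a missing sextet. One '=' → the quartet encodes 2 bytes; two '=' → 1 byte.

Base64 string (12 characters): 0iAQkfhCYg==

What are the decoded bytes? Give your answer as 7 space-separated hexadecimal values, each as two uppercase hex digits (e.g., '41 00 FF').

After char 0 ('0'=52): chars_in_quartet=1 acc=0x34 bytes_emitted=0
After char 1 ('i'=34): chars_in_quartet=2 acc=0xD22 bytes_emitted=0
After char 2 ('A'=0): chars_in_quartet=3 acc=0x34880 bytes_emitted=0
After char 3 ('Q'=16): chars_in_quartet=4 acc=0xD22010 -> emit D2 20 10, reset; bytes_emitted=3
After char 4 ('k'=36): chars_in_quartet=1 acc=0x24 bytes_emitted=3
After char 5 ('f'=31): chars_in_quartet=2 acc=0x91F bytes_emitted=3
After char 6 ('h'=33): chars_in_quartet=3 acc=0x247E1 bytes_emitted=3
After char 7 ('C'=2): chars_in_quartet=4 acc=0x91F842 -> emit 91 F8 42, reset; bytes_emitted=6
After char 8 ('Y'=24): chars_in_quartet=1 acc=0x18 bytes_emitted=6
After char 9 ('g'=32): chars_in_quartet=2 acc=0x620 bytes_emitted=6
Padding '==': partial quartet acc=0x620 -> emit 62; bytes_emitted=7

Answer: D2 20 10 91 F8 42 62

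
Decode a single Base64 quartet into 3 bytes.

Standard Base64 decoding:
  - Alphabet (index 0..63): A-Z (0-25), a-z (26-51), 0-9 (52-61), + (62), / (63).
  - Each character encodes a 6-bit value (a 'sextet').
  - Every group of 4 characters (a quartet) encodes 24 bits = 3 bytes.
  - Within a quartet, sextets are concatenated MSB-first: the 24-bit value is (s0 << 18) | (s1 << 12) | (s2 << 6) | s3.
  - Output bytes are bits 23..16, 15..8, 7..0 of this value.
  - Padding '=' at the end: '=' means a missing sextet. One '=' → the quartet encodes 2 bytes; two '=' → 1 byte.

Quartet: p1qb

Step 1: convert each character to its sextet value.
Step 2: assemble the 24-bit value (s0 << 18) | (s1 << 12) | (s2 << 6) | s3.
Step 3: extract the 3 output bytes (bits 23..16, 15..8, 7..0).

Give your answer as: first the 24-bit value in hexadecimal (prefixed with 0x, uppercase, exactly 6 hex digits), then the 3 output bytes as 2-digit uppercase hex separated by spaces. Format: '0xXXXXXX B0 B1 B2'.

Sextets: p=41, 1=53, q=42, b=27
24-bit: (41<<18) | (53<<12) | (42<<6) | 27
      = 0xA40000 | 0x035000 | 0x000A80 | 0x00001B
      = 0xA75A9B
Bytes: (v>>16)&0xFF=A7, (v>>8)&0xFF=5A, v&0xFF=9B

Answer: 0xA75A9B A7 5A 9B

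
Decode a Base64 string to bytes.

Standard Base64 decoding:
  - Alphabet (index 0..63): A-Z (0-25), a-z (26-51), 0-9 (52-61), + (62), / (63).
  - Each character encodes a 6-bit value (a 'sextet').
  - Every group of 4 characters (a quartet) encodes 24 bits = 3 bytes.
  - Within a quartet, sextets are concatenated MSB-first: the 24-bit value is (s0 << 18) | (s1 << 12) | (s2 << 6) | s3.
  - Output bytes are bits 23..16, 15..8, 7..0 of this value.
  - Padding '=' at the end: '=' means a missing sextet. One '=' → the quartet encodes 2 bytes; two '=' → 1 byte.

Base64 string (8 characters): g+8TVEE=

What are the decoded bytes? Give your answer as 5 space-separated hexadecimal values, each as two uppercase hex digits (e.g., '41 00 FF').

After char 0 ('g'=32): chars_in_quartet=1 acc=0x20 bytes_emitted=0
After char 1 ('+'=62): chars_in_quartet=2 acc=0x83E bytes_emitted=0
After char 2 ('8'=60): chars_in_quartet=3 acc=0x20FBC bytes_emitted=0
After char 3 ('T'=19): chars_in_quartet=4 acc=0x83EF13 -> emit 83 EF 13, reset; bytes_emitted=3
After char 4 ('V'=21): chars_in_quartet=1 acc=0x15 bytes_emitted=3
After char 5 ('E'=4): chars_in_quartet=2 acc=0x544 bytes_emitted=3
After char 6 ('E'=4): chars_in_quartet=3 acc=0x15104 bytes_emitted=3
Padding '=': partial quartet acc=0x15104 -> emit 54 41; bytes_emitted=5

Answer: 83 EF 13 54 41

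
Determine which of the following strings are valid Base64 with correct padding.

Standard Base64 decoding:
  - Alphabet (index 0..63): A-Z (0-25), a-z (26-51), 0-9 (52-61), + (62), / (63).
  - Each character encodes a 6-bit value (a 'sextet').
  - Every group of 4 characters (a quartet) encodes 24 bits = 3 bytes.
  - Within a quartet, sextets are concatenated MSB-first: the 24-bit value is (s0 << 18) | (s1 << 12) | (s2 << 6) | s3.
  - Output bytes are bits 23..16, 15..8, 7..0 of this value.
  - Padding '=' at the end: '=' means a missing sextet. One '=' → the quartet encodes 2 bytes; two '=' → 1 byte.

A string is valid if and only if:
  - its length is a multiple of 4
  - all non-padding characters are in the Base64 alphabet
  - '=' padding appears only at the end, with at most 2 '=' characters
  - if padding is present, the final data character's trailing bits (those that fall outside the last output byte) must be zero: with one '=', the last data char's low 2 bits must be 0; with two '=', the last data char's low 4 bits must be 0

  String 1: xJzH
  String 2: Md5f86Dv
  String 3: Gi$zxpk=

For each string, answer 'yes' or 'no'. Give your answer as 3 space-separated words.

Answer: yes yes no

Derivation:
String 1: 'xJzH' → valid
String 2: 'Md5f86Dv' → valid
String 3: 'Gi$zxpk=' → invalid (bad char(s): ['$'])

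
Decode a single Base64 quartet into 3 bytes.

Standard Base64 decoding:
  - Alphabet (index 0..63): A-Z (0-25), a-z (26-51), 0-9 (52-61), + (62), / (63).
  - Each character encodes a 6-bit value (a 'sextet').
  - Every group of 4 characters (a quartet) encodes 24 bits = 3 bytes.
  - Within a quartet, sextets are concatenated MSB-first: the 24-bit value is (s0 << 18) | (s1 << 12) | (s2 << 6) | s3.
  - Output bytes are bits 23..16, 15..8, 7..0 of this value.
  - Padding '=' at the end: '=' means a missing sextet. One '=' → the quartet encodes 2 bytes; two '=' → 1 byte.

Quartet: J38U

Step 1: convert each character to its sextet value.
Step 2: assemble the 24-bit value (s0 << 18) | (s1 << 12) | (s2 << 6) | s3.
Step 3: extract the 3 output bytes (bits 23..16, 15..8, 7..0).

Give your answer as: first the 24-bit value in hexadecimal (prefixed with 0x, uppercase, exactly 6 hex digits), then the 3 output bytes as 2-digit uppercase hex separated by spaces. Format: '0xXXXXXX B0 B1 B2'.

Sextets: J=9, 3=55, 8=60, U=20
24-bit: (9<<18) | (55<<12) | (60<<6) | 20
      = 0x240000 | 0x037000 | 0x000F00 | 0x000014
      = 0x277F14
Bytes: (v>>16)&0xFF=27, (v>>8)&0xFF=7F, v&0xFF=14

Answer: 0x277F14 27 7F 14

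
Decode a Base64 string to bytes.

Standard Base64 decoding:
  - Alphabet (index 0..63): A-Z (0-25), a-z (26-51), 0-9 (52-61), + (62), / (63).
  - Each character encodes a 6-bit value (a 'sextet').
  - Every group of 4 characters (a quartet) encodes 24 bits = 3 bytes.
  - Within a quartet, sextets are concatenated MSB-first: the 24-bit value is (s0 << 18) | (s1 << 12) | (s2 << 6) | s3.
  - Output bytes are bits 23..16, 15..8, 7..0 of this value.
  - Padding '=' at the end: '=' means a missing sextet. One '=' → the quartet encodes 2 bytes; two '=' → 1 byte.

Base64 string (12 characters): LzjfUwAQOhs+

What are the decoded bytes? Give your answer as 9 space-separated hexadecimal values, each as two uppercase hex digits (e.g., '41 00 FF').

After char 0 ('L'=11): chars_in_quartet=1 acc=0xB bytes_emitted=0
After char 1 ('z'=51): chars_in_quartet=2 acc=0x2F3 bytes_emitted=0
After char 2 ('j'=35): chars_in_quartet=3 acc=0xBCE3 bytes_emitted=0
After char 3 ('f'=31): chars_in_quartet=4 acc=0x2F38DF -> emit 2F 38 DF, reset; bytes_emitted=3
After char 4 ('U'=20): chars_in_quartet=1 acc=0x14 bytes_emitted=3
After char 5 ('w'=48): chars_in_quartet=2 acc=0x530 bytes_emitted=3
After char 6 ('A'=0): chars_in_quartet=3 acc=0x14C00 bytes_emitted=3
After char 7 ('Q'=16): chars_in_quartet=4 acc=0x530010 -> emit 53 00 10, reset; bytes_emitted=6
After char 8 ('O'=14): chars_in_quartet=1 acc=0xE bytes_emitted=6
After char 9 ('h'=33): chars_in_quartet=2 acc=0x3A1 bytes_emitted=6
After char 10 ('s'=44): chars_in_quartet=3 acc=0xE86C bytes_emitted=6
After char 11 ('+'=62): chars_in_quartet=4 acc=0x3A1B3E -> emit 3A 1B 3E, reset; bytes_emitted=9

Answer: 2F 38 DF 53 00 10 3A 1B 3E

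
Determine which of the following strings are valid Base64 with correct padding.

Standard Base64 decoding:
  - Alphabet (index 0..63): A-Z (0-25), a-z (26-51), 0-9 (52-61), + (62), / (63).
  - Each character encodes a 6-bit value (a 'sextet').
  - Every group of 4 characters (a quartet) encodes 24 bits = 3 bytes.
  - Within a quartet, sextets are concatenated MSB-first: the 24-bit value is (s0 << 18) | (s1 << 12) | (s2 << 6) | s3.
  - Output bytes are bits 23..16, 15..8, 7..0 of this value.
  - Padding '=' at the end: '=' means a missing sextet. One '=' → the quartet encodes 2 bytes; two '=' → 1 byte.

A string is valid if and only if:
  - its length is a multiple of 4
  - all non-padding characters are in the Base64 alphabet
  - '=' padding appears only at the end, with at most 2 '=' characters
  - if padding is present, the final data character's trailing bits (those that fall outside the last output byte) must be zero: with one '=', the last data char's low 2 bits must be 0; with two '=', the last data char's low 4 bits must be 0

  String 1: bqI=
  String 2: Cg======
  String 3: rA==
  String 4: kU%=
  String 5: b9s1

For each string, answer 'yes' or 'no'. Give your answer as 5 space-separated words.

String 1: 'bqI=' → valid
String 2: 'Cg======' → invalid (6 pad chars (max 2))
String 3: 'rA==' → valid
String 4: 'kU%=' → invalid (bad char(s): ['%'])
String 5: 'b9s1' → valid

Answer: yes no yes no yes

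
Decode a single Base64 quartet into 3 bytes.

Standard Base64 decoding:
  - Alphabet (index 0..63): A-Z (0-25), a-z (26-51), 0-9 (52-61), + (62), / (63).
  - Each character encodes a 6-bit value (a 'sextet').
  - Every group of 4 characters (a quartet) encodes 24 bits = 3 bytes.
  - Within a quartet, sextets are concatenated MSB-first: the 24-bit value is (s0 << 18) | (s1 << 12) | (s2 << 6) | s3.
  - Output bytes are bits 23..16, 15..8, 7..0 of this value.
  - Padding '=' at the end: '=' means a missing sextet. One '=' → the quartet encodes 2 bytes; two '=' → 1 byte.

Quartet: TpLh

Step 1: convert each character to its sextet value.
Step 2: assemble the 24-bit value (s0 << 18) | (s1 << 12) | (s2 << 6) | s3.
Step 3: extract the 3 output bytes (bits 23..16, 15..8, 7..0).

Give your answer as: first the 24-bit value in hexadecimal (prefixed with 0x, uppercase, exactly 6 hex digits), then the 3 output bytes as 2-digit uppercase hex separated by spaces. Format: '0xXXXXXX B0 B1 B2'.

Answer: 0x4E92E1 4E 92 E1

Derivation:
Sextets: T=19, p=41, L=11, h=33
24-bit: (19<<18) | (41<<12) | (11<<6) | 33
      = 0x4C0000 | 0x029000 | 0x0002C0 | 0x000021
      = 0x4E92E1
Bytes: (v>>16)&0xFF=4E, (v>>8)&0xFF=92, v&0xFF=E1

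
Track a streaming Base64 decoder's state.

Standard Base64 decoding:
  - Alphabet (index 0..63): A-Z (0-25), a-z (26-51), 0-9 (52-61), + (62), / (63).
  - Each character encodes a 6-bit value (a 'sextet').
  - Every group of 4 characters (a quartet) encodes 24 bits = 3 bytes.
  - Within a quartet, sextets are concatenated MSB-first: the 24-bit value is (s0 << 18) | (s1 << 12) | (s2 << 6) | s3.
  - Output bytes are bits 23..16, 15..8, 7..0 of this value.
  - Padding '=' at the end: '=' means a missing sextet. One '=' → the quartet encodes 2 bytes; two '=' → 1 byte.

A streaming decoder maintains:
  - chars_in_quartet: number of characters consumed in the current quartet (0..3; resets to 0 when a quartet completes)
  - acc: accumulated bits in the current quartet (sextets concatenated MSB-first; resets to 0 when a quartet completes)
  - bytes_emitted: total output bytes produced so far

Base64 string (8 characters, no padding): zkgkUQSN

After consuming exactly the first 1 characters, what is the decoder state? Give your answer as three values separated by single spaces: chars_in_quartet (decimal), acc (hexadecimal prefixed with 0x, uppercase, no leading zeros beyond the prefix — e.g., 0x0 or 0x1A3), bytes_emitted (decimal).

Answer: 1 0x33 0

Derivation:
After char 0 ('z'=51): chars_in_quartet=1 acc=0x33 bytes_emitted=0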